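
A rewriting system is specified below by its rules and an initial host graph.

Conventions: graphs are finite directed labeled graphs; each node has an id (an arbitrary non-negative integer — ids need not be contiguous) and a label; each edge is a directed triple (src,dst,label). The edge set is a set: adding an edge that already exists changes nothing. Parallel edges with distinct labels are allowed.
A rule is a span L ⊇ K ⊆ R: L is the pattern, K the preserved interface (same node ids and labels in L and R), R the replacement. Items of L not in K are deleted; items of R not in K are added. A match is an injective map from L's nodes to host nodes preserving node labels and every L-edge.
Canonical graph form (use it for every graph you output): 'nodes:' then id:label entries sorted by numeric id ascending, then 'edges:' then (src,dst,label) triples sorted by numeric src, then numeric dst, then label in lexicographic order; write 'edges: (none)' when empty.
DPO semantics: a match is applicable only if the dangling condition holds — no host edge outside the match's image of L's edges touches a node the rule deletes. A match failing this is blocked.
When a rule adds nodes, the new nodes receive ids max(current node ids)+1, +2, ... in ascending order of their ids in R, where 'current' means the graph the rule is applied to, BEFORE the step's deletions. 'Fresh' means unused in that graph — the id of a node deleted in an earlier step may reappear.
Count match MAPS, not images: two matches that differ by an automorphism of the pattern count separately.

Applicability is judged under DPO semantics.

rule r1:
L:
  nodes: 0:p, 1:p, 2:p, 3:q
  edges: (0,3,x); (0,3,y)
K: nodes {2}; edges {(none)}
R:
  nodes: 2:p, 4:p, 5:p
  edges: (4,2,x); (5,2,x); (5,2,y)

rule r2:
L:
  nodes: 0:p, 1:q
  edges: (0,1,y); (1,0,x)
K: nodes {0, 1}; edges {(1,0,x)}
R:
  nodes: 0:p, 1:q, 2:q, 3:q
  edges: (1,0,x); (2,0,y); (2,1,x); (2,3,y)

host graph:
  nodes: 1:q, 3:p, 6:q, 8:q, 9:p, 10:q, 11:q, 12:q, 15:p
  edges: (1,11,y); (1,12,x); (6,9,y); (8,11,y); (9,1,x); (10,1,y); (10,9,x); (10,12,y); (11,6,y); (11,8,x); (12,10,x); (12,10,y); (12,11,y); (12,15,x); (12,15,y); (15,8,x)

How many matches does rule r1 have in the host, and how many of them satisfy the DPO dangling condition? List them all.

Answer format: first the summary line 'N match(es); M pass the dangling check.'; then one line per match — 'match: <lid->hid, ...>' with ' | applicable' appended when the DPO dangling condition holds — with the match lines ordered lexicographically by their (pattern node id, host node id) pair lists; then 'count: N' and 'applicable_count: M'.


0 match(es); 0 pass the dangling check.
count: 0
applicable_count: 0


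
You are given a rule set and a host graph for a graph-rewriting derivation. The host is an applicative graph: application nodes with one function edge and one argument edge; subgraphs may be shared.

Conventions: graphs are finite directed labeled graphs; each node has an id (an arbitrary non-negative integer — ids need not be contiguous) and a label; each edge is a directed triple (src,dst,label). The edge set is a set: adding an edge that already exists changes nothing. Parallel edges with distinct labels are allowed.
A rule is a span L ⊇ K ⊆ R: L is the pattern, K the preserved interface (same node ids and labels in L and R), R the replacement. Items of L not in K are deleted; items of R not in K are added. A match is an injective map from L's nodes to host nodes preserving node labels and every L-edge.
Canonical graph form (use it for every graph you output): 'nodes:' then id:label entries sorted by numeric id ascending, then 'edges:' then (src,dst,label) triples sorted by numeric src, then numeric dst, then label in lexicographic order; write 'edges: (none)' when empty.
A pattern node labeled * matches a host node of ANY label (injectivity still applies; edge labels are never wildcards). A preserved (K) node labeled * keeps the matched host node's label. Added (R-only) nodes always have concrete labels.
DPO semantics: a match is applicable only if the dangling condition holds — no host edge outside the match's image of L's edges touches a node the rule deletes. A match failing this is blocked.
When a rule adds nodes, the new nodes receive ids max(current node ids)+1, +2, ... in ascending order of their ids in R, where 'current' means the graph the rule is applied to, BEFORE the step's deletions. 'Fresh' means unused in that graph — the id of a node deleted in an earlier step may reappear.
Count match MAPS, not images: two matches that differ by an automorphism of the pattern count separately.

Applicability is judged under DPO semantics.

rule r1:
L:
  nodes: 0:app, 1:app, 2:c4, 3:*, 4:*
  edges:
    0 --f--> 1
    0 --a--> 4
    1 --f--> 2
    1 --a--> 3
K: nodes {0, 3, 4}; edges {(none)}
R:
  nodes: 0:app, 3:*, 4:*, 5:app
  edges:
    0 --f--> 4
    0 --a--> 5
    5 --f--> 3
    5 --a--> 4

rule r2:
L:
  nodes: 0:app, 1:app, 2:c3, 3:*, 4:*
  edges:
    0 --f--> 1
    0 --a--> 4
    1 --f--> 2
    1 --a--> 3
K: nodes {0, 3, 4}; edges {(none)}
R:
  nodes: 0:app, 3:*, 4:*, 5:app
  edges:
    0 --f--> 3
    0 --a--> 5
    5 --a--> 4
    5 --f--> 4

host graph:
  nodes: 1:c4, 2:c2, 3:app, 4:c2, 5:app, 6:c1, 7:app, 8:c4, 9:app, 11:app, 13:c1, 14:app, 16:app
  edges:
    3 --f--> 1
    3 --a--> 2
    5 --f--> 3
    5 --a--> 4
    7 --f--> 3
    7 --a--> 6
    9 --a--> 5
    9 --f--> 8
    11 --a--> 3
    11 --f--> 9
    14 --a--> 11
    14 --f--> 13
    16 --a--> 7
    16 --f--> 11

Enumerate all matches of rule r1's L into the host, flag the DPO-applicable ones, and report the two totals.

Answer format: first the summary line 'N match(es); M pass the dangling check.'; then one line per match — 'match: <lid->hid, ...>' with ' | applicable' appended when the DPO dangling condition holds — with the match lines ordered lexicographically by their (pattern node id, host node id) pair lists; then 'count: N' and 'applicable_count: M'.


3 match(es); 1 pass the dangling check.
match: 0->5, 1->3, 2->1, 3->2, 4->4
match: 0->7, 1->3, 2->1, 3->2, 4->6
match: 0->11, 1->9, 2->8, 3->5, 4->3 | applicable
count: 3
applicable_count: 1


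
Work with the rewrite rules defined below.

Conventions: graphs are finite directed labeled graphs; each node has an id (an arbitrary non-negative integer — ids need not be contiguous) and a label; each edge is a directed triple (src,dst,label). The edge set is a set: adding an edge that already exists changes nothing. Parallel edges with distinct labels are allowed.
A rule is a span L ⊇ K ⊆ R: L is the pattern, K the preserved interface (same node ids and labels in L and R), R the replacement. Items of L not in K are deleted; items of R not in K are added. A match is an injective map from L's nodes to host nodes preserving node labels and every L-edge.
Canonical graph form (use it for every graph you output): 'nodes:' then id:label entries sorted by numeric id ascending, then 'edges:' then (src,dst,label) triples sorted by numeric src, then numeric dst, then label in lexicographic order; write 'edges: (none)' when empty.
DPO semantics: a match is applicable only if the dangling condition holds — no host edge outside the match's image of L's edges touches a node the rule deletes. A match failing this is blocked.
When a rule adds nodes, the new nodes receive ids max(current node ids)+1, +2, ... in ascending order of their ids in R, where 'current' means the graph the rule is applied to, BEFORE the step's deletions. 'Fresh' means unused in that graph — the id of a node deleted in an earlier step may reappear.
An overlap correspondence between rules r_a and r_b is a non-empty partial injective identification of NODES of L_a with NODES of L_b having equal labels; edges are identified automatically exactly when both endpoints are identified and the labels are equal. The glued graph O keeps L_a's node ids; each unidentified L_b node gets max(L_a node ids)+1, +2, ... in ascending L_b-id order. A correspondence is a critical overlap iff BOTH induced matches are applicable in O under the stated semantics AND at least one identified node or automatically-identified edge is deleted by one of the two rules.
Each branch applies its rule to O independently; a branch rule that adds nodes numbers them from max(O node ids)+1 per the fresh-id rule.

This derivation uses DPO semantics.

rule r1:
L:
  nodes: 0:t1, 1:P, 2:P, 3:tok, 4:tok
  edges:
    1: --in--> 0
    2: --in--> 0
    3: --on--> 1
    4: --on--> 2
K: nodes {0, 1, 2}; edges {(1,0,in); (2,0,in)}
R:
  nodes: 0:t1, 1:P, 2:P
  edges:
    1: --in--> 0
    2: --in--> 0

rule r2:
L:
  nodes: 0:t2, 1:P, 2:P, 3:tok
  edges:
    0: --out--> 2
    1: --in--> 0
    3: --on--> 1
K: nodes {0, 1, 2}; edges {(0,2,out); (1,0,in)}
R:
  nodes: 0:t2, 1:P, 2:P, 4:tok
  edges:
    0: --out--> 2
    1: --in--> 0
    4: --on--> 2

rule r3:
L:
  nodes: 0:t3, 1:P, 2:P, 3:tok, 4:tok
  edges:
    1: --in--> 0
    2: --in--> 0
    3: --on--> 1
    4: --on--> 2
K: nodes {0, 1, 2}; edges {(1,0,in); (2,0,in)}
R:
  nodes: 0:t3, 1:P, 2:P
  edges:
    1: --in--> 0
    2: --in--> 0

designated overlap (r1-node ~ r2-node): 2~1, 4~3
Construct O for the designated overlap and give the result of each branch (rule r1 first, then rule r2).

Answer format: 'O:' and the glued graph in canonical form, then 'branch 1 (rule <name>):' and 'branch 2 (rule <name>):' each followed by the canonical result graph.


O:
nodes: 0:t1, 1:P, 2:P, 3:tok, 4:tok, 5:t2, 6:P
edges: (1,0,in); (2,0,in); (2,5,in); (3,1,on); (4,2,on); (5,6,out)
branch 1 (rule r1):
nodes: 0:t1, 1:P, 2:P, 5:t2, 6:P
edges: (1,0,in); (2,0,in); (2,5,in); (5,6,out)
branch 2 (rule r2):
nodes: 0:t1, 1:P, 2:P, 3:tok, 5:t2, 6:P, 7:tok
edges: (1,0,in); (2,0,in); (2,5,in); (3,1,on); (5,6,out); (7,6,on)


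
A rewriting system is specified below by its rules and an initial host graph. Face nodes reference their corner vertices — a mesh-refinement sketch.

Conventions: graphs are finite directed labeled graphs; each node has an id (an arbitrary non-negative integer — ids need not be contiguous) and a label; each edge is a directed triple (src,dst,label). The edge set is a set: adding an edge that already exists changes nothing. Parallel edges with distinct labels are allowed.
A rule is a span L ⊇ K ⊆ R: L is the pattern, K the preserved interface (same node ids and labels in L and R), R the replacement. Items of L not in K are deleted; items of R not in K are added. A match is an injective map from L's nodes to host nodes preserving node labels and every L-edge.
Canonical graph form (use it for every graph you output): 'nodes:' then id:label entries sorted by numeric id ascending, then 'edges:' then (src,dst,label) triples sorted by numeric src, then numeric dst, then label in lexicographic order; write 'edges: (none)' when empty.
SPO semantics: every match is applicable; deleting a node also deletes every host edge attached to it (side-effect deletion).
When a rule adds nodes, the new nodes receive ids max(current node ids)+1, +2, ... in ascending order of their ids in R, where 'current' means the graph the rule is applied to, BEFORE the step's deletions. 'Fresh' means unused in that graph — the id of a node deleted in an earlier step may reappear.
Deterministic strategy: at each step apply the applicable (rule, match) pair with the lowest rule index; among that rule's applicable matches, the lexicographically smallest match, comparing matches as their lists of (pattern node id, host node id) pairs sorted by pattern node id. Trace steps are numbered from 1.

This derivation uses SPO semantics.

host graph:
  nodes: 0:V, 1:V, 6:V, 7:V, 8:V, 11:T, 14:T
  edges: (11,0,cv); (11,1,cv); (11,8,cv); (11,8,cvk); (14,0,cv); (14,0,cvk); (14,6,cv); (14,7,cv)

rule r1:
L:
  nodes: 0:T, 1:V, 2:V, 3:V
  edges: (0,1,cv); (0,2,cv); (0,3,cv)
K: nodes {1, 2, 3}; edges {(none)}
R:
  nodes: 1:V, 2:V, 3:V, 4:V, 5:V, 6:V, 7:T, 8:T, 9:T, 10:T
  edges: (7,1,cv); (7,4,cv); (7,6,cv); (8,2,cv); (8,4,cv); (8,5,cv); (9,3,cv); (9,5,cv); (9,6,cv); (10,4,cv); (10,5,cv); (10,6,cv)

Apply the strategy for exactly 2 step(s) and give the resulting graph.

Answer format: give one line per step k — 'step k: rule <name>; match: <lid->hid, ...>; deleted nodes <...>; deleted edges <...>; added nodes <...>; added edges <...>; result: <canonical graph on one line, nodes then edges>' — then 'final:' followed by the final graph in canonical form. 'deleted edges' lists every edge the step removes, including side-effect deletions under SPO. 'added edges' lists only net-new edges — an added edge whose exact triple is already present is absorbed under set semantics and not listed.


step 1: rule r1; match: 0->11, 1->0, 2->1, 3->8; deleted nodes 11; deleted edges (11,0,cv); (11,1,cv); (11,8,cv); (11,8,cvk); added nodes 15, 16, 17, 18, 19, 20, 21; added edges (18,0,cv); (18,15,cv); (18,17,cv); (19,1,cv); (19,15,cv); (19,16,cv); (20,8,cv); (20,16,cv); (20,17,cv); (21,15,cv); (21,16,cv); (21,17,cv); result: nodes: 0:V, 1:V, 6:V, 7:V, 8:V, 14:T, 15:V, 16:V, 17:V, 18:T, 19:T, 20:T, 21:T edges: (14,0,cv); (14,0,cvk); (14,6,cv); (14,7,cv); (18,0,cv); (18,15,cv); (18,17,cv); (19,1,cv); (19,15,cv); (19,16,cv); (20,8,cv); (20,16,cv); (20,17,cv); (21,15,cv); (21,16,cv); (21,17,cv)
step 2: rule r1; match: 0->14, 1->0, 2->6, 3->7; deleted nodes 14; deleted edges (14,0,cv); (14,0,cvk); (14,6,cv); (14,7,cv); added nodes 22, 23, 24, 25, 26, 27, 28; added edges (25,0,cv); (25,22,cv); (25,24,cv); (26,6,cv); (26,22,cv); (26,23,cv); (27,7,cv); (27,23,cv); (27,24,cv); (28,22,cv); (28,23,cv); (28,24,cv); result: nodes: 0:V, 1:V, 6:V, 7:V, 8:V, 15:V, 16:V, 17:V, 18:T, 19:T, 20:T, 21:T, 22:V, 23:V, 24:V, 25:T, 26:T, 27:T, 28:T edges: (18,0,cv); (18,15,cv); (18,17,cv); (19,1,cv); (19,15,cv); (19,16,cv); (20,8,cv); (20,16,cv); (20,17,cv); (21,15,cv); (21,16,cv); (21,17,cv); (25,0,cv); (25,22,cv); (25,24,cv); (26,6,cv); (26,22,cv); (26,23,cv); (27,7,cv); (27,23,cv); (27,24,cv); (28,22,cv); (28,23,cv); (28,24,cv)
final:
nodes: 0:V, 1:V, 6:V, 7:V, 8:V, 15:V, 16:V, 17:V, 18:T, 19:T, 20:T, 21:T, 22:V, 23:V, 24:V, 25:T, 26:T, 27:T, 28:T
edges: (18,0,cv); (18,15,cv); (18,17,cv); (19,1,cv); (19,15,cv); (19,16,cv); (20,8,cv); (20,16,cv); (20,17,cv); (21,15,cv); (21,16,cv); (21,17,cv); (25,0,cv); (25,22,cv); (25,24,cv); (26,6,cv); (26,22,cv); (26,23,cv); (27,7,cv); (27,23,cv); (27,24,cv); (28,22,cv); (28,23,cv); (28,24,cv)


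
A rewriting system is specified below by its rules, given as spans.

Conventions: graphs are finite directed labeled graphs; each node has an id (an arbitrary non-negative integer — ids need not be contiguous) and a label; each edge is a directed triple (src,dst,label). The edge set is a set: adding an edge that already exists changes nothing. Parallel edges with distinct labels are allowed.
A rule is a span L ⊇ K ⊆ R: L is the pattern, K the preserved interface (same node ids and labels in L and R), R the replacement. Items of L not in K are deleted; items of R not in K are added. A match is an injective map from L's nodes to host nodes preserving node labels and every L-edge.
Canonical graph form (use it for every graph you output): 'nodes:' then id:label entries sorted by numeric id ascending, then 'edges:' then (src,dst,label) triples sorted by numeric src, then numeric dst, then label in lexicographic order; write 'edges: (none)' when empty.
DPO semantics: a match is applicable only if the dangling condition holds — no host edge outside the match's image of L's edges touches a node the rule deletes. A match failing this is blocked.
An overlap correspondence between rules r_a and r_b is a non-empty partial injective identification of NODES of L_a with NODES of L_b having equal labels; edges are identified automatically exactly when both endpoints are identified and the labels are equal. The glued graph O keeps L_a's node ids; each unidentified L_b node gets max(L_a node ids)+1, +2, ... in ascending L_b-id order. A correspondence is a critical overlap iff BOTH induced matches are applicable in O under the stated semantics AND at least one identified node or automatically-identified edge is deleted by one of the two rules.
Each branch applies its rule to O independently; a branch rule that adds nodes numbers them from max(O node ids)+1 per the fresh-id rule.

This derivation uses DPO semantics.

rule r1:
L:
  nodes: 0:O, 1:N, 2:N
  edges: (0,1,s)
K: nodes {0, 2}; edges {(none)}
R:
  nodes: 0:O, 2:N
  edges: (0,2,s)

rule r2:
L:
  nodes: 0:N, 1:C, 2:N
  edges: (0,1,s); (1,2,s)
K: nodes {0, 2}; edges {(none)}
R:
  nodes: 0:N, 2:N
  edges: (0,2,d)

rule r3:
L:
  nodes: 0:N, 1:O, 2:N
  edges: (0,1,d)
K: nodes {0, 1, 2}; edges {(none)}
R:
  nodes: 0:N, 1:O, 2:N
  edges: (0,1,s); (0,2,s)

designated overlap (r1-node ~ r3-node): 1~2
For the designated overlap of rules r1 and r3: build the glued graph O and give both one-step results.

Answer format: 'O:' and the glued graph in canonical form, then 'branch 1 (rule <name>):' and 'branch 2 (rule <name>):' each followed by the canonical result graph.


O:
nodes: 0:O, 1:N, 2:N, 3:N, 4:O
edges: (0,1,s); (3,4,d)
branch 1 (rule r1):
nodes: 0:O, 2:N, 3:N, 4:O
edges: (0,2,s); (3,4,d)
branch 2 (rule r3):
nodes: 0:O, 1:N, 2:N, 3:N, 4:O
edges: (0,1,s); (3,1,s); (3,4,s)


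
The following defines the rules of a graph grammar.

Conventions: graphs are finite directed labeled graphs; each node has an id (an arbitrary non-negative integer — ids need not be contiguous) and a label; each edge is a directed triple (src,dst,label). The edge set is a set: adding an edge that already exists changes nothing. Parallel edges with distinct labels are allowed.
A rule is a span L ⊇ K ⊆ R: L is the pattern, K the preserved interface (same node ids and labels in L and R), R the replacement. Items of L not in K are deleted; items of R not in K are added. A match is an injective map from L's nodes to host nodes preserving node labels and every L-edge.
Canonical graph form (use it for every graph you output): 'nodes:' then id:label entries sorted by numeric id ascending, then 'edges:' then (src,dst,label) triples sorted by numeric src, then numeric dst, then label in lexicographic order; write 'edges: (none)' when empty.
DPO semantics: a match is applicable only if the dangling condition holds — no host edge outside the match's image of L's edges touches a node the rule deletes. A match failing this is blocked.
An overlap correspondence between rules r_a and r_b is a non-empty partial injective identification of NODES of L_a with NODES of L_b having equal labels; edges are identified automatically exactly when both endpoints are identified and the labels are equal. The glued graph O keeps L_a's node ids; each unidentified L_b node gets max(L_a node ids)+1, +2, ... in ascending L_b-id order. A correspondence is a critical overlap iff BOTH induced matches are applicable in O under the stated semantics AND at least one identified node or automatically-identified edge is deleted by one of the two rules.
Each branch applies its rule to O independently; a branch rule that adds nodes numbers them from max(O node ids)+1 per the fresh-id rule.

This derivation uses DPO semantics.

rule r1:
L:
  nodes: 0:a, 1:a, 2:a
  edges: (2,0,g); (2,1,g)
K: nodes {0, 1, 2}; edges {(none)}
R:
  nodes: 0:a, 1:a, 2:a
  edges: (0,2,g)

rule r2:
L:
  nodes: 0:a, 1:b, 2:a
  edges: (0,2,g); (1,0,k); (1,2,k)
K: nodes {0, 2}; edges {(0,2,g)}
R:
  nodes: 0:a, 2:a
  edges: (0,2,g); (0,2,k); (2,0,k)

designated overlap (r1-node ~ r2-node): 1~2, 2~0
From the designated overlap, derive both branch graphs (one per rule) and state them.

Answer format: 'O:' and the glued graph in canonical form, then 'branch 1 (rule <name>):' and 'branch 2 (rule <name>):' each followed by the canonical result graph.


O:
nodes: 0:a, 1:a, 2:a, 3:b
edges: (2,0,g); (2,1,g); (3,1,k); (3,2,k)
branch 1 (rule r1):
nodes: 0:a, 1:a, 2:a, 3:b
edges: (0,2,g); (3,1,k); (3,2,k)
branch 2 (rule r2):
nodes: 0:a, 1:a, 2:a
edges: (1,2,k); (2,0,g); (2,1,g); (2,1,k)


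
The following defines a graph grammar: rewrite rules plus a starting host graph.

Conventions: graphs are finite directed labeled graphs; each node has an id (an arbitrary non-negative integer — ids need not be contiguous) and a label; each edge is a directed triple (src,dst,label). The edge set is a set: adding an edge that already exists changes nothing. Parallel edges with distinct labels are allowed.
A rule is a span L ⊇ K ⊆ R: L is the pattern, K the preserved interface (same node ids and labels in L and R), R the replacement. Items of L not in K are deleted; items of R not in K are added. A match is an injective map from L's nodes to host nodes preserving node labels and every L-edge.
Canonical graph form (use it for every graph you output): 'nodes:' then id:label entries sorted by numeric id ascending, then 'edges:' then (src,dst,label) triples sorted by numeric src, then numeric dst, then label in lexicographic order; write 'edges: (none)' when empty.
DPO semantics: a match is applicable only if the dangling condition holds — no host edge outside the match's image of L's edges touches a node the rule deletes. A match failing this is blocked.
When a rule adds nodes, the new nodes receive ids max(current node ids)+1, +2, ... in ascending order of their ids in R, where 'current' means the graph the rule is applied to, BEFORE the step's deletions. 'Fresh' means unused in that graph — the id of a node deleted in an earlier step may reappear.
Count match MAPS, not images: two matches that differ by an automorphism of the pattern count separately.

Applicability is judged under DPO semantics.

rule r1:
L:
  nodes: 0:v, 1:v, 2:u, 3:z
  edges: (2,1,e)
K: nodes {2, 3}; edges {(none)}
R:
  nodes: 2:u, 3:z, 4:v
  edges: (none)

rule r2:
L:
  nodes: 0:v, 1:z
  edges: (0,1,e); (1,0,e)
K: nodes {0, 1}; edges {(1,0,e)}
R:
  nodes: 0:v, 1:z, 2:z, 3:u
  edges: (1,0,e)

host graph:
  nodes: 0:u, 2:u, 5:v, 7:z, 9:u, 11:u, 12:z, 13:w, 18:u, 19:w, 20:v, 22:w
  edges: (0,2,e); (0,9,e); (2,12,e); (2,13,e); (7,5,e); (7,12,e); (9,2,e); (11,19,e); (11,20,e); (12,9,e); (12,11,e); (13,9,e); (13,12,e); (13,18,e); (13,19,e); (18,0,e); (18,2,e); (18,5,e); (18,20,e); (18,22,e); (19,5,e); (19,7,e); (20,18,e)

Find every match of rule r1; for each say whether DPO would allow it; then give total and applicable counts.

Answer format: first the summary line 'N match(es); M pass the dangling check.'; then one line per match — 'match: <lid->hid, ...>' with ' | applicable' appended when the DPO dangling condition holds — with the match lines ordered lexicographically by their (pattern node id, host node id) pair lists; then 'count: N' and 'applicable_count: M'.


6 match(es); 0 pass the dangling check.
match: 0->5, 1->20, 2->11, 3->7
match: 0->5, 1->20, 2->11, 3->12
match: 0->5, 1->20, 2->18, 3->7
match: 0->5, 1->20, 2->18, 3->12
match: 0->20, 1->5, 2->18, 3->7
match: 0->20, 1->5, 2->18, 3->12
count: 6
applicable_count: 0


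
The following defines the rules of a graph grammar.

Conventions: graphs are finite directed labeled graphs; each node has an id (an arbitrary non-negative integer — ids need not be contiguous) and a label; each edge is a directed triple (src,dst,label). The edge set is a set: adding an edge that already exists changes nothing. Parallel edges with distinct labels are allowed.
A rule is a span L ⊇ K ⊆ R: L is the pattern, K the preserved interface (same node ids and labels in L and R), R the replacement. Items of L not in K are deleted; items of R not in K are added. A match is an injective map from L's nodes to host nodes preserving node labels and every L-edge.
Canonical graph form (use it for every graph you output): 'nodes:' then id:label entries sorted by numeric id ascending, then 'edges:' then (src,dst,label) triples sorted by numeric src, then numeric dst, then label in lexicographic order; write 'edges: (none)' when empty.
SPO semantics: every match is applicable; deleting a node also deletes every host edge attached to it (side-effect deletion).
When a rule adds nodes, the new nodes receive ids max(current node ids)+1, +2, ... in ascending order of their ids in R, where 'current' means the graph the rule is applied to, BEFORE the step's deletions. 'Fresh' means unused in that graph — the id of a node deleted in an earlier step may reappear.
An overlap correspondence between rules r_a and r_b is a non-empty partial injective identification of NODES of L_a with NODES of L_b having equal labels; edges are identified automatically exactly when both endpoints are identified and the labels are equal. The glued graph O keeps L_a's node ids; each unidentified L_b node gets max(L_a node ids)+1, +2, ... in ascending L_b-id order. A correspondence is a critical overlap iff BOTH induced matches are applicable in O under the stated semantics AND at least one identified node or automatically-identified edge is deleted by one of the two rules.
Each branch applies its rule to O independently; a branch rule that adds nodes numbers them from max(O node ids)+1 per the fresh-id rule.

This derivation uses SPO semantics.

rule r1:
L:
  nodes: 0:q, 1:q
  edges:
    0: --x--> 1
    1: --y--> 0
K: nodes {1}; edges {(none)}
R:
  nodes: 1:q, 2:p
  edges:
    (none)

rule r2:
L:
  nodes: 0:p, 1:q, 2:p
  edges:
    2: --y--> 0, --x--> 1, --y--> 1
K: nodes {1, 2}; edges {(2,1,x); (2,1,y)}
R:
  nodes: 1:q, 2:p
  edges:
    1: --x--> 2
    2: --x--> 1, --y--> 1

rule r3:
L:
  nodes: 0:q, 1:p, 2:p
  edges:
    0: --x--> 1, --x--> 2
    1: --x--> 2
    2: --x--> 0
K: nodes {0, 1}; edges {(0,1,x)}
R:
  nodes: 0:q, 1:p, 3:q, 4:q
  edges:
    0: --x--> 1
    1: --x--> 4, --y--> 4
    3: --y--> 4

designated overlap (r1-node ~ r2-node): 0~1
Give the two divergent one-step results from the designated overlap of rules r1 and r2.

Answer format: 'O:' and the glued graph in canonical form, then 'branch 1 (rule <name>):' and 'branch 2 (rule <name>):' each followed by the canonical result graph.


O:
nodes: 0:q, 1:q, 2:p, 3:p
edges: (0,1,x); (1,0,y); (3,0,x); (3,0,y); (3,2,y)
branch 1 (rule r1):
nodes: 1:q, 2:p, 3:p, 4:p
edges: (3,2,y)
branch 2 (rule r2):
nodes: 0:q, 1:q, 3:p
edges: (0,1,x); (0,3,x); (1,0,y); (3,0,x); (3,0,y)


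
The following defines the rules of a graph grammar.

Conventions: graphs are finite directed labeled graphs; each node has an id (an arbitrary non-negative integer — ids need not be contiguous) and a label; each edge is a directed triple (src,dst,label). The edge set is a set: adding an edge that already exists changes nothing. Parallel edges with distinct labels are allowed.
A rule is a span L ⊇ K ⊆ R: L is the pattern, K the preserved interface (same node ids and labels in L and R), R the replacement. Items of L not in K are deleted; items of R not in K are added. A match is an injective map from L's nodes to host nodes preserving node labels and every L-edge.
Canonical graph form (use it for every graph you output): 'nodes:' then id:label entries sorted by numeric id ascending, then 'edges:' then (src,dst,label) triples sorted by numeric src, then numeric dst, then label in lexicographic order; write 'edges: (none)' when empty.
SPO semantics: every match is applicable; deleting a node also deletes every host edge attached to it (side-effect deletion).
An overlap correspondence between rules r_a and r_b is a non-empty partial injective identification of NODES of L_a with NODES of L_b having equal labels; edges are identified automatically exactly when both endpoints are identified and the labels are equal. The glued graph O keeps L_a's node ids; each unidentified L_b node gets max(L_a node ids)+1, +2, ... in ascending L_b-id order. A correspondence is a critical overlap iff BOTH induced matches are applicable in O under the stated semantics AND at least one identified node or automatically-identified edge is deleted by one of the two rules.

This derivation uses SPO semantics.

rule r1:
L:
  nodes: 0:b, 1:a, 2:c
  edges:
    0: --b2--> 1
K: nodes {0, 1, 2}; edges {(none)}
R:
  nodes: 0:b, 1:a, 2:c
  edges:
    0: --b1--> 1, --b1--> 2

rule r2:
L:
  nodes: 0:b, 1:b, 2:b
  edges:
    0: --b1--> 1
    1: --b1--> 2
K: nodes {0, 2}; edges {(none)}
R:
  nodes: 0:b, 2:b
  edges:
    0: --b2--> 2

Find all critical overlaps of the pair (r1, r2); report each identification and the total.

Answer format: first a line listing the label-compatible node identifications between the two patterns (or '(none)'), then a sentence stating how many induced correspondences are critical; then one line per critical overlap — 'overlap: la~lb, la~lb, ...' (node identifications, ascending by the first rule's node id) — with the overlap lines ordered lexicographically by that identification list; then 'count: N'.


label-compatible node identifications between L(r1) and L(r2): 0~0, 0~1, 0~2
1 of the induced correspondences is a critical overlap of r1 and r2.
overlap: 0~1
count: 1


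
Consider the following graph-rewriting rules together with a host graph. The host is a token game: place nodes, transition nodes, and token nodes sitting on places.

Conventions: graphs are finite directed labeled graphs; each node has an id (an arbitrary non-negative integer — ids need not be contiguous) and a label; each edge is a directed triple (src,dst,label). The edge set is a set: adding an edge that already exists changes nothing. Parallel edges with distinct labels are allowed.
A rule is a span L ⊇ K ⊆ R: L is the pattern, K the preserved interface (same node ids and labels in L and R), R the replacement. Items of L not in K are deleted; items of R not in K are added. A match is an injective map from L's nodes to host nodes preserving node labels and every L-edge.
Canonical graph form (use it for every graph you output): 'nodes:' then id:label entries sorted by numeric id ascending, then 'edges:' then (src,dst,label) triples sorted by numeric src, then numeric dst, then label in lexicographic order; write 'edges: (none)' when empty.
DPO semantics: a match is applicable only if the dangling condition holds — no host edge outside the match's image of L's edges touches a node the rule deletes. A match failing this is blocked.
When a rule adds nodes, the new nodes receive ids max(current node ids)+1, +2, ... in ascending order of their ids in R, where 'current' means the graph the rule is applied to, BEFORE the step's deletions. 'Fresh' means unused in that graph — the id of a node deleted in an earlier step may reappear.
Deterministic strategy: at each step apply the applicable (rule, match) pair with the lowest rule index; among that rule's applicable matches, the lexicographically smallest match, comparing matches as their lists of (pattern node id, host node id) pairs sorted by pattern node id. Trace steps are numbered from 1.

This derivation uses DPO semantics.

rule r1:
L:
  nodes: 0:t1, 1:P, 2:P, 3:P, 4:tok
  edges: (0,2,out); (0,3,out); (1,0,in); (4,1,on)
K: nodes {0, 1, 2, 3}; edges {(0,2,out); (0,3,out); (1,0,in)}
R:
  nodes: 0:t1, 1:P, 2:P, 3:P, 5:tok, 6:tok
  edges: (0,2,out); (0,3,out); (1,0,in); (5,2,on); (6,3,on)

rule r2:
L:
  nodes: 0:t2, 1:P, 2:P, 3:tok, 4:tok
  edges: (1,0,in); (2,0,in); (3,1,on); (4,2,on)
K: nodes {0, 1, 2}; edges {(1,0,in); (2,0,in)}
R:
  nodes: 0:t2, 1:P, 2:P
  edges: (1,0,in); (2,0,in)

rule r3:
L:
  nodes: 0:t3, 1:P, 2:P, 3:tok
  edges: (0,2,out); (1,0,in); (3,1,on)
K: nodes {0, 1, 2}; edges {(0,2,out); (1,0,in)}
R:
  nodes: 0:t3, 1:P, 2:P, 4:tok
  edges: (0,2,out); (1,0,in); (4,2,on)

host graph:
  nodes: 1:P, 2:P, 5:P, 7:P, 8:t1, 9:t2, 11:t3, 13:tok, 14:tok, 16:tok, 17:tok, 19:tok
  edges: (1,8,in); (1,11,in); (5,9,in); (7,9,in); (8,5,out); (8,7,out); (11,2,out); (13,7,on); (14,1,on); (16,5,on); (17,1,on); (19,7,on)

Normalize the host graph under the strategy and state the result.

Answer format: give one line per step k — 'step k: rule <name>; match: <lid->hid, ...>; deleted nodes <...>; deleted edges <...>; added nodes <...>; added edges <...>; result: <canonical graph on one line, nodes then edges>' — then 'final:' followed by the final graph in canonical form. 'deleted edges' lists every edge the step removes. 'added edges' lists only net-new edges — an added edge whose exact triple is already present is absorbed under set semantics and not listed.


step 1: rule r1; match: 0->8, 1->1, 2->5, 3->7, 4->14; deleted nodes 14; deleted edges (14,1,on); added nodes 20, 21; added edges (20,5,on); (21,7,on); result: nodes: 1:P, 2:P, 5:P, 7:P, 8:t1, 9:t2, 11:t3, 13:tok, 16:tok, 17:tok, 19:tok, 20:tok, 21:tok edges: (1,8,in); (1,11,in); (5,9,in); (7,9,in); (8,5,out); (8,7,out); (11,2,out); (13,7,on); (16,5,on); (17,1,on); (19,7,on); (20,5,on); (21,7,on)
step 2: rule r1; match: 0->8, 1->1, 2->5, 3->7, 4->17; deleted nodes 17; deleted edges (17,1,on); added nodes 22, 23; added edges (22,5,on); (23,7,on); result: nodes: 1:P, 2:P, 5:P, 7:P, 8:t1, 9:t2, 11:t3, 13:tok, 16:tok, 19:tok, 20:tok, 21:tok, 22:tok, 23:tok edges: (1,8,in); (1,11,in); (5,9,in); (7,9,in); (8,5,out); (8,7,out); (11,2,out); (13,7,on); (16,5,on); (19,7,on); (20,5,on); (21,7,on); (22,5,on); (23,7,on)
step 3: rule r2; match: 0->9, 1->5, 2->7, 3->16, 4->13; deleted nodes 13, 16; deleted edges (13,7,on); (16,5,on); added nodes (none); added edges (none); result: nodes: 1:P, 2:P, 5:P, 7:P, 8:t1, 9:t2, 11:t3, 19:tok, 20:tok, 21:tok, 22:tok, 23:tok edges: (1,8,in); (1,11,in); (5,9,in); (7,9,in); (8,5,out); (8,7,out); (11,2,out); (19,7,on); (20,5,on); (21,7,on); (22,5,on); (23,7,on)
step 4: rule r2; match: 0->9, 1->5, 2->7, 3->20, 4->19; deleted nodes 19, 20; deleted edges (19,7,on); (20,5,on); added nodes (none); added edges (none); result: nodes: 1:P, 2:P, 5:P, 7:P, 8:t1, 9:t2, 11:t3, 21:tok, 22:tok, 23:tok edges: (1,8,in); (1,11,in); (5,9,in); (7,9,in); (8,5,out); (8,7,out); (11,2,out); (21,7,on); (22,5,on); (23,7,on)
step 5: rule r2; match: 0->9, 1->5, 2->7, 3->22, 4->21; deleted nodes 21, 22; deleted edges (21,7,on); (22,5,on); added nodes (none); added edges (none); result: nodes: 1:P, 2:P, 5:P, 7:P, 8:t1, 9:t2, 11:t3, 23:tok edges: (1,8,in); (1,11,in); (5,9,in); (7,9,in); (8,5,out); (8,7,out); (11,2,out); (23,7,on)
final:
nodes: 1:P, 2:P, 5:P, 7:P, 8:t1, 9:t2, 11:t3, 23:tok
edges: (1,8,in); (1,11,in); (5,9,in); (7,9,in); (8,5,out); (8,7,out); (11,2,out); (23,7,on)


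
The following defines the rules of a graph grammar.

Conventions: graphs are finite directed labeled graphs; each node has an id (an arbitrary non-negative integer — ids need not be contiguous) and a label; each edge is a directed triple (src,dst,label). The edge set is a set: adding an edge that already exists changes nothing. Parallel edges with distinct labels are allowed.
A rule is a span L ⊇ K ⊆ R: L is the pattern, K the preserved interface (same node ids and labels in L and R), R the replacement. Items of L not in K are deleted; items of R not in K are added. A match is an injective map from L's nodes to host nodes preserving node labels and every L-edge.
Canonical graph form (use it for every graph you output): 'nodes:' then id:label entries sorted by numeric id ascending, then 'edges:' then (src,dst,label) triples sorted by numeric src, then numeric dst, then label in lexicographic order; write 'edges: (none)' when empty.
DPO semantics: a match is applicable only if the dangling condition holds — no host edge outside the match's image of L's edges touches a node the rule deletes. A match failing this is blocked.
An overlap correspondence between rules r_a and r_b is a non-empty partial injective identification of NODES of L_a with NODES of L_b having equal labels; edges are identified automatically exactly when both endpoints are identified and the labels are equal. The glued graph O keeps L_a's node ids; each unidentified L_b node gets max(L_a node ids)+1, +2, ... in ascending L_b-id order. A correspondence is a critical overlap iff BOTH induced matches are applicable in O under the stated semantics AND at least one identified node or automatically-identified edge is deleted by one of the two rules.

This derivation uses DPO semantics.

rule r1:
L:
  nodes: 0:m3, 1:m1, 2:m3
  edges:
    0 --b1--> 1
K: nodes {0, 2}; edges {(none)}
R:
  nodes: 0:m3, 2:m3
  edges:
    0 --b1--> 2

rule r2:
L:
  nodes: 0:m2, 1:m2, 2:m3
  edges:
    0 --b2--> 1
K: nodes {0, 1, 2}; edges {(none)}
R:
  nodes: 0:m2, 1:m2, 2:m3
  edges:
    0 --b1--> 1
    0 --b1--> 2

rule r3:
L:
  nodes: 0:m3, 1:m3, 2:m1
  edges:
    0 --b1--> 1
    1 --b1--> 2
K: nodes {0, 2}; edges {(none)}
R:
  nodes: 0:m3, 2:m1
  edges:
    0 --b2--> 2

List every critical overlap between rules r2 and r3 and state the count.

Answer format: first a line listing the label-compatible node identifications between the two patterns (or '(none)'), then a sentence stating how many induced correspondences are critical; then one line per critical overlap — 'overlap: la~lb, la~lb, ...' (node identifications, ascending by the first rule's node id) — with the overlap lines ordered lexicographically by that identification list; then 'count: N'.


label-compatible node identifications between L(r2) and L(r3): 2~0, 2~1
1 of the induced correspondences is a critical overlap of r2 and r3.
overlap: 2~1
count: 1


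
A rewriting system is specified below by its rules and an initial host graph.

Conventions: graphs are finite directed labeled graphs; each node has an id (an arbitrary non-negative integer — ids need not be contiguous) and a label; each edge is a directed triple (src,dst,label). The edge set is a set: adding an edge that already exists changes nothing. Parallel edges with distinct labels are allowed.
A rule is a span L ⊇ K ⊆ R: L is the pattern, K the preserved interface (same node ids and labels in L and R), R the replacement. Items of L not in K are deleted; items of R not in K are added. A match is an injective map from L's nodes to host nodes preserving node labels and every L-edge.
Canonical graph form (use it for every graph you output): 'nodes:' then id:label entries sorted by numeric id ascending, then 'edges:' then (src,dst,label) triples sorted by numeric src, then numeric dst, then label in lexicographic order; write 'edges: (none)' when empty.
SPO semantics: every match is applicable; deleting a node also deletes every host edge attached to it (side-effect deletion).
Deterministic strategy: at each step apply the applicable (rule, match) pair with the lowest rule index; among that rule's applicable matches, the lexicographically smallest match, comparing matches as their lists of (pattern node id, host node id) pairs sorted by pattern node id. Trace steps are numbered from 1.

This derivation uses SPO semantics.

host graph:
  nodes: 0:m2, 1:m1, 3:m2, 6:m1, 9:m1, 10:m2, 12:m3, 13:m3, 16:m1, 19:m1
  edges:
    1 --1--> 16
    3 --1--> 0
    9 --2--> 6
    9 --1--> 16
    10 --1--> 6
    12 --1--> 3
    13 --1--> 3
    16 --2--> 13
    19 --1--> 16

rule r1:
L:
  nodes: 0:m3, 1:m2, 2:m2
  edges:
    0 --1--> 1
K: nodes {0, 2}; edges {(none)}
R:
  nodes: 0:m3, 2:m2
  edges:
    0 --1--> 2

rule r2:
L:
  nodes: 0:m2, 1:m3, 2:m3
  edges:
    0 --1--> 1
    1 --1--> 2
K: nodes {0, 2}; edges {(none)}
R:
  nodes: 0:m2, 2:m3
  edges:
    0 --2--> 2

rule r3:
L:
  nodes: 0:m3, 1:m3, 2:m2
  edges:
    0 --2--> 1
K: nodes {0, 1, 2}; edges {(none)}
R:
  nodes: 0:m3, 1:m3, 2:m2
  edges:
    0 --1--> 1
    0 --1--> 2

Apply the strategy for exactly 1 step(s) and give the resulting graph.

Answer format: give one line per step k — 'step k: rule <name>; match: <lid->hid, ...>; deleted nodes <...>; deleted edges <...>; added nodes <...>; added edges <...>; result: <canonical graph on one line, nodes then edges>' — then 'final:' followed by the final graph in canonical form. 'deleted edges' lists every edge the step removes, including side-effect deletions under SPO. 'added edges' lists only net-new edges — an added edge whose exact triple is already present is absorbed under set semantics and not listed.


step 1: rule r1; match: 0->12, 1->3, 2->0; deleted nodes 3; deleted edges (3,0,1); (12,3,1); (13,3,1); added nodes (none); added edges (12,0,1); result: nodes: 0:m2, 1:m1, 6:m1, 9:m1, 10:m2, 12:m3, 13:m3, 16:m1, 19:m1 edges: (1,16,1); (9,6,2); (9,16,1); (10,6,1); (12,0,1); (16,13,2); (19,16,1)
final:
nodes: 0:m2, 1:m1, 6:m1, 9:m1, 10:m2, 12:m3, 13:m3, 16:m1, 19:m1
edges: (1,16,1); (9,6,2); (9,16,1); (10,6,1); (12,0,1); (16,13,2); (19,16,1)


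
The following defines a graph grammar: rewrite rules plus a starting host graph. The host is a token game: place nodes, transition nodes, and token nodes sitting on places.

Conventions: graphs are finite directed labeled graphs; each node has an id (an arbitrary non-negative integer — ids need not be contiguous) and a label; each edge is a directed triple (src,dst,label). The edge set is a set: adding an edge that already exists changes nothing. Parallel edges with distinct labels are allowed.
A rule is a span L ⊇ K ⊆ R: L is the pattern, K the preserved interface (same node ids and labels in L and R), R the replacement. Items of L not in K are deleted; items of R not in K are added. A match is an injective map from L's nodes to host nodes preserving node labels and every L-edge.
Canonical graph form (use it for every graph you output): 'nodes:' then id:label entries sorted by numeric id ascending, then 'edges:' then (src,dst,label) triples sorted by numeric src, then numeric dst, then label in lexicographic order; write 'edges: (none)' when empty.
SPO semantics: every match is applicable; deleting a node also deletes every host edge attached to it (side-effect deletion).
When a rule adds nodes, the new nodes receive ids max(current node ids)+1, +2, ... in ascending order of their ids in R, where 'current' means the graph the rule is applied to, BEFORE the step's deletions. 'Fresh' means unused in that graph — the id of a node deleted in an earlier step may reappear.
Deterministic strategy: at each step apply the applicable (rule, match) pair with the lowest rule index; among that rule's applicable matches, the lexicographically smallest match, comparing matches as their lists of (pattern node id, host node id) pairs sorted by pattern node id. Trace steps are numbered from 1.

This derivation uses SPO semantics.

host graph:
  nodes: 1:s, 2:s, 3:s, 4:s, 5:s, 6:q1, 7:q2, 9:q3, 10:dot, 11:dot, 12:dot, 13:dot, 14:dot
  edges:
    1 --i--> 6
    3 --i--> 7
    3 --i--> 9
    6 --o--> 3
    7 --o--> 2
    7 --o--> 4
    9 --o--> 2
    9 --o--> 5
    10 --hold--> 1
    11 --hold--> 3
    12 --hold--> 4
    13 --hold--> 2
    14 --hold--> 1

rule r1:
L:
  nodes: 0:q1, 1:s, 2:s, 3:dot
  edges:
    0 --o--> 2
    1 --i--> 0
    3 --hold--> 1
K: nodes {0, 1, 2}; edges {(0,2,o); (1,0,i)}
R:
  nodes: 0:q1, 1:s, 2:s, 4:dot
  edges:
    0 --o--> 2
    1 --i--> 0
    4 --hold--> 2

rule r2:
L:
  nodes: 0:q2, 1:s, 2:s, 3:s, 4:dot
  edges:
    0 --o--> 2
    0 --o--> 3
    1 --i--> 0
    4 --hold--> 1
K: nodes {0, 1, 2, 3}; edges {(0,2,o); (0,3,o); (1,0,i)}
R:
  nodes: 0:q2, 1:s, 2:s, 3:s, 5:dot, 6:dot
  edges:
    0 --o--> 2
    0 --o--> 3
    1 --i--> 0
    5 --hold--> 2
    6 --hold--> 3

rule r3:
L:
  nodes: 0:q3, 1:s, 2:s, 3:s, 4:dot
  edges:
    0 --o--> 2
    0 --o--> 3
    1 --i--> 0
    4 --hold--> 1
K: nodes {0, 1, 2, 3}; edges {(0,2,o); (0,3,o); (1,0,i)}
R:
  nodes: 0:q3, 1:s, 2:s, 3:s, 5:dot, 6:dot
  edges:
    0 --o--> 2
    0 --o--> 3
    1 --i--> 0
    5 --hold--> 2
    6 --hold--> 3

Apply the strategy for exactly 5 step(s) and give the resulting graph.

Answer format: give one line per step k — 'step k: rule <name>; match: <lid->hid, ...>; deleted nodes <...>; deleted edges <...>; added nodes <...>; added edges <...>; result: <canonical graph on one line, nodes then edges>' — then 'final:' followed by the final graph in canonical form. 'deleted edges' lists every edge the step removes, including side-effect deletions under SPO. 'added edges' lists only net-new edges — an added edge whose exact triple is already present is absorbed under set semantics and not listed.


step 1: rule r1; match: 0->6, 1->1, 2->3, 3->10; deleted nodes 10; deleted edges (10,1,hold); added nodes 15; added edges (15,3,hold); result: nodes: 1:s, 2:s, 3:s, 4:s, 5:s, 6:q1, 7:q2, 9:q3, 11:dot, 12:dot, 13:dot, 14:dot, 15:dot edges: (1,6,i); (3,7,i); (3,9,i); (6,3,o); (7,2,o); (7,4,o); (9,2,o); (9,5,o); (11,3,hold); (12,4,hold); (13,2,hold); (14,1,hold); (15,3,hold)
step 2: rule r1; match: 0->6, 1->1, 2->3, 3->14; deleted nodes 14; deleted edges (14,1,hold); added nodes 16; added edges (16,3,hold); result: nodes: 1:s, 2:s, 3:s, 4:s, 5:s, 6:q1, 7:q2, 9:q3, 11:dot, 12:dot, 13:dot, 15:dot, 16:dot edges: (1,6,i); (3,7,i); (3,9,i); (6,3,o); (7,2,o); (7,4,o); (9,2,o); (9,5,o); (11,3,hold); (12,4,hold); (13,2,hold); (15,3,hold); (16,3,hold)
step 3: rule r2; match: 0->7, 1->3, 2->2, 3->4, 4->11; deleted nodes 11; deleted edges (11,3,hold); added nodes 17, 18; added edges (17,2,hold); (18,4,hold); result: nodes: 1:s, 2:s, 3:s, 4:s, 5:s, 6:q1, 7:q2, 9:q3, 12:dot, 13:dot, 15:dot, 16:dot, 17:dot, 18:dot edges: (1,6,i); (3,7,i); (3,9,i); (6,3,o); (7,2,o); (7,4,o); (9,2,o); (9,5,o); (12,4,hold); (13,2,hold); (15,3,hold); (16,3,hold); (17,2,hold); (18,4,hold)
step 4: rule r2; match: 0->7, 1->3, 2->2, 3->4, 4->15; deleted nodes 15; deleted edges (15,3,hold); added nodes 19, 20; added edges (19,2,hold); (20,4,hold); result: nodes: 1:s, 2:s, 3:s, 4:s, 5:s, 6:q1, 7:q2, 9:q3, 12:dot, 13:dot, 16:dot, 17:dot, 18:dot, 19:dot, 20:dot edges: (1,6,i); (3,7,i); (3,9,i); (6,3,o); (7,2,o); (7,4,o); (9,2,o); (9,5,o); (12,4,hold); (13,2,hold); (16,3,hold); (17,2,hold); (18,4,hold); (19,2,hold); (20,4,hold)
step 5: rule r2; match: 0->7, 1->3, 2->2, 3->4, 4->16; deleted nodes 16; deleted edges (16,3,hold); added nodes 21, 22; added edges (21,2,hold); (22,4,hold); result: nodes: 1:s, 2:s, 3:s, 4:s, 5:s, 6:q1, 7:q2, 9:q3, 12:dot, 13:dot, 17:dot, 18:dot, 19:dot, 20:dot, 21:dot, 22:dot edges: (1,6,i); (3,7,i); (3,9,i); (6,3,o); (7,2,o); (7,4,o); (9,2,o); (9,5,o); (12,4,hold); (13,2,hold); (17,2,hold); (18,4,hold); (19,2,hold); (20,4,hold); (21,2,hold); (22,4,hold)
final:
nodes: 1:s, 2:s, 3:s, 4:s, 5:s, 6:q1, 7:q2, 9:q3, 12:dot, 13:dot, 17:dot, 18:dot, 19:dot, 20:dot, 21:dot, 22:dot
edges: (1,6,i); (3,7,i); (3,9,i); (6,3,o); (7,2,o); (7,4,o); (9,2,o); (9,5,o); (12,4,hold); (13,2,hold); (17,2,hold); (18,4,hold); (19,2,hold); (20,4,hold); (21,2,hold); (22,4,hold)
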